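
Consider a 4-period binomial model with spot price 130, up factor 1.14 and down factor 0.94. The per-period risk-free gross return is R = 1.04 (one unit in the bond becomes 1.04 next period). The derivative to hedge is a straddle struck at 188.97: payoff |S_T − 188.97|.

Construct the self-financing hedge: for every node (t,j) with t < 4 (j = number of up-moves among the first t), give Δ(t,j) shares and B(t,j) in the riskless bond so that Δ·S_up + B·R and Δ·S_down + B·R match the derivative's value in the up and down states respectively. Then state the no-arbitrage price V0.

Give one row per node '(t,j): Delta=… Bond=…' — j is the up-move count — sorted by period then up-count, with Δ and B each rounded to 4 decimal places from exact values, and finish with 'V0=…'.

Under the risk-neutral measure, an up-move has probability p* = (R−d)/(u−d) = 0.5000 and values discount at R = 1.04.
Payoff layer (t=4): V(4,0)=87.4726, V(4,1)=65.8775, V(4,2)=39.6875, V(4,3)=7.9253, V(4,4)=30.5948
Node (3,0) S=107.9759: V=(p*·65.8775+(1−p*)·87.4726)/1.04=73.7260; Δ=(65.8775−87.4726)/(123.0925−101.4974)=-1.0000; B=V−Δ·S=181.7019
Node (3,1) S=130.9495: V=(p*·39.6875+(1−p*)·65.8775)/1.04=50.7524; Δ=(39.6875−65.8775)/(149.2825−123.0925)=-1.0000; B=V−Δ·S=181.7019
Node (3,2) S=158.8111: V=(p*·7.9253+(1−p*)·39.6875)/1.04=22.8908; Δ=(7.9253−39.6875)/(181.0447−149.2825)=-1.0000; B=V−Δ·S=181.7019
Node (3,3) S=192.6007: V=(p*·30.5948+(1−p*)·7.9253)/1.04=18.5193; Δ=(30.5948−7.9253)/(219.5648−181.0447)=0.5885; B=V−Δ·S=-94.8282
Node (2,0) S=114.8680: V=(p*·50.7524+(1−p*)·73.7260)/1.04=59.8454; Δ=(50.7524−73.7260)/(130.9495−107.9759)=-1.0000; B=V−Δ·S=174.7134
Node (2,1) S=139.3080: V=(p*·22.8908+(1−p*)·50.7524)/1.04=35.4054; Δ=(22.8908−50.7524)/(158.8111−130.9495)=-1.0000; B=V−Δ·S=174.7134
Node (2,2) S=168.9480: V=(p*·18.5193+(1−p*)·22.8908)/1.04=19.9087; Δ=(18.5193−22.8908)/(192.6007−158.8111)=-0.1294; B=V−Δ·S=41.7662
Node (1,0) S=122.2000: V=(p*·35.4054+(1−p*)·59.8454)/1.04=45.7936; Δ=(35.4054−59.8454)/(139.3080−114.8680)=-1.0000; B=V−Δ·S=167.9936
Node (1,1) S=148.2000: V=(p*·19.9087+(1−p*)·35.4054)/1.04=26.5933; Δ=(19.9087−35.4054)/(168.9480−139.3080)=-0.5228; B=V−Δ·S=104.0767
Node (0,0) S=130.0000: V=(p*·26.5933+(1−p*)·45.7936)/1.04=34.8014; Δ=(26.5933−45.7936)/(148.2000−122.2000)=-0.7385; B=V−Δ·S=130.8031
Self-financing check: at every node Δ·S+B equals the discounted successor values.

(0,0): Delta=-0.7385 Bond=130.8031
(1,0): Delta=-1.0000 Bond=167.9936
(1,1): Delta=-0.5228 Bond=104.0767
(2,0): Delta=-1.0000 Bond=174.7134
(2,1): Delta=-1.0000 Bond=174.7134
(2,2): Delta=-0.1294 Bond=41.7662
(3,0): Delta=-1.0000 Bond=181.7019
(3,1): Delta=-1.0000 Bond=181.7019
(3,2): Delta=-1.0000 Bond=181.7019
(3,3): Delta=0.5885 Bond=-94.8282
V0=34.8014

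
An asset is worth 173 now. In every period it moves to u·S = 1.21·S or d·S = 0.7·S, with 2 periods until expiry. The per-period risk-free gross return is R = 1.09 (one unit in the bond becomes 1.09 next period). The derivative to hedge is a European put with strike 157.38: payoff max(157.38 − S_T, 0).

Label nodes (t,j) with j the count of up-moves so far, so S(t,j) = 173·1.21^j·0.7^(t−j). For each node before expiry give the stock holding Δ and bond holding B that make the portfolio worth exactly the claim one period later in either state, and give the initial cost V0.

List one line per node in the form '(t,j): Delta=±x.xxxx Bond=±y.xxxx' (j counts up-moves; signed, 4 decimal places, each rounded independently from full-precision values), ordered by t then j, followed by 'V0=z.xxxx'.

(0,0): Delta=-0.2374 Bond=47.7350
(1,0): Delta=-1.0000 Bond=144.3853
(1,1): Delta=-0.1016 Bond=23.6145
V0=6.6695

Under the risk-neutral measure, an up-move has probability p* = (R−d)/(u−d) = 0.7647 and values discount at R = 1.09.
Terminal values V(2,·): V(2,0)=72.6100, V(2,1)=10.8490, V(2,2)=0.0000
  t=1,j=0: stock 121.1000 → up 146.5310 (V=10.8490), down 84.7700 (V=72.6100). Price 23.2853; hedge Δ=-1.0000, bond B=144.3853.
  t=1,j=1: stock 209.3300 → up 253.2893 (V=0.0000), down 146.5310 (V=10.8490). Price 2.3419; hedge Δ=-0.1016, bond B=23.6145.
  t=0,j=0: stock 173.0000 → up 209.3300 (V=2.3419), down 121.1000 (V=23.2853). Price 6.6695; hedge Δ=-0.2374, bond B=47.7350.
Root portfolio cost Δ·173+B reproduces V0=6.6695.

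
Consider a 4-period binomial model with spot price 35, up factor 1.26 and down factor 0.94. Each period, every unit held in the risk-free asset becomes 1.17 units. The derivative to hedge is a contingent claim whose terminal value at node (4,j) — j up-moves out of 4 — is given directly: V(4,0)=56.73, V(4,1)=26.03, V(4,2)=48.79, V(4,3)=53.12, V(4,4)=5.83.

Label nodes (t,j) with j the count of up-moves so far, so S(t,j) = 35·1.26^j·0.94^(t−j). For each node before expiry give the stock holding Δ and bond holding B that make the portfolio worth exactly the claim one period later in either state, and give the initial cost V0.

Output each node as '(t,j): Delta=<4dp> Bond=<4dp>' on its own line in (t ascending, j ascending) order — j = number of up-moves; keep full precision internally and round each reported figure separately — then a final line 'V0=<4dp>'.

Risk-neutral probability p* = (R−d)/(u−d) = (1.17−0.94)/(1.26−0.94) = 0.7187.
Terminal payoffs: V(4,0)=56.7300, V(4,1)=26.0300, V(4,2)=48.7900, V(4,3)=53.1200, V(4,4)=5.8300
  t=3,j=0: stock 29.0704 → up 36.6288 (V=26.0300), down 27.3262 (V=56.7300). Price 29.6277; hedge Δ=-3.3002, bond B=125.5652.
  t=3,j=1: stock 38.9668 → up 49.0981 (V=48.7900), down 36.6288 (V=26.0300). Price 36.2297; hedge Δ=1.8253, bond B=-34.8953.
  t=3,j=2: stock 52.2320 → up 65.8124 (V=53.1200), down 49.0981 (V=48.7900). Price 44.3608; hedge Δ=0.2591, bond B=30.8296.
  t=3,j=3: stock 70.0132 → up 88.2166 (V=5.8300), down 65.8124 (V=53.1200). Price 16.3507; hedge Δ=-2.1108, bond B=164.1319.
  t=2,j=0: stock 30.9260 → up 38.9668 (V=36.2297), down 29.0704 (V=29.6277). Price 29.3785; hedge Δ=0.6671, bond B=8.7472.
  t=2,j=1: stock 41.4540 → up 52.2320 (V=44.3608), down 38.9668 (V=36.2297). Price 35.9606; hedge Δ=0.6130, bond B=10.5508.
  t=2,j=2: stock 55.5660 → up 70.0132 (V=16.3507), down 52.2320 (V=44.3608). Price 20.7082; hedge Δ=-1.5753, bond B=108.2399.
  t=1,j=0: stock 32.9000 → up 41.4540 (V=35.9606), down 30.9260 (V=29.3785). Price 29.1534; hedge Δ=0.6252, bond B=8.5842.
  t=1,j=1: stock 44.1000 → up 55.5660 (V=20.7082), down 41.4540 (V=35.9606). Price 21.3657; hedge Δ=-1.0808, bond B=69.0298.
  t=0,j=0: stock 35.0000 → up 44.1000 (V=21.3657), down 32.9000 (V=29.1534). Price 20.1333; hedge Δ=-0.6953, bond B=44.4696.
The time-0 hedge costs 20.1333, which is the no-arbitrage price.

(0,0): Delta=-0.6953 Bond=44.4696
(1,0): Delta=0.6252 Bond=8.5842
(1,1): Delta=-1.0808 Bond=69.0298
(2,0): Delta=0.6671 Bond=8.7472
(2,1): Delta=0.6130 Bond=10.5508
(2,2): Delta=-1.5753 Bond=108.2399
(3,0): Delta=-3.3002 Bond=125.5652
(3,1): Delta=1.8253 Bond=-34.8953
(3,2): Delta=0.2591 Bond=30.8296
(3,3): Delta=-2.1108 Bond=164.1319
V0=20.1333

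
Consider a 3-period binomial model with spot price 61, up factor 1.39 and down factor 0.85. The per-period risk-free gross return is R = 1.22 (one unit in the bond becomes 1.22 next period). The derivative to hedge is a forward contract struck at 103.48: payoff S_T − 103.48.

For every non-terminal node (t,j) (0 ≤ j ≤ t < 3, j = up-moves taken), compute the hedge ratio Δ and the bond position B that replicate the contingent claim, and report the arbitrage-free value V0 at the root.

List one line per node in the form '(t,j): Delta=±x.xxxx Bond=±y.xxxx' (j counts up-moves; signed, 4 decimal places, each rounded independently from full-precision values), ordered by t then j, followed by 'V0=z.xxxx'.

(0,0): Delta=1.0000 Bond=-56.9871
(1,0): Delta=1.0000 Bond=-69.5243
(1,1): Delta=1.0000 Bond=-69.5243
(2,0): Delta=1.0000 Bond=-84.8197
(2,1): Delta=1.0000 Bond=-84.8197
(2,2): Delta=1.0000 Bond=-84.8197
V0=4.0129

The replicating-portfolio and risk-neutral prices coincide; use p* = (1.22−0.85)/(1.39−0.85) = 0.6852 for the latter.
Terminal payoffs: V(3,0)=-66.0184, V(3,1)=-42.2192, V(3,2)=-3.3006, V(3,3)=60.3428
(2,0): S=44.0725. Δ = (V_up−V_dn)/(S_up−S_dn) = (-42.2192−-66.0184)/(61.2608−37.4616) = 1.0000. V = [p*·-42.2192 + (1−p*)·-66.0184]/1.22 = -40.7472. B = V − Δ·S = -84.8197.
(2,1): S=72.0715. Δ = (V_up−V_dn)/(S_up−S_dn) = (-3.3006−-42.2192)/(100.1794−61.2608) = 1.0000. V = [p*·-3.3006 + (1−p*)·-42.2192]/1.22 = -12.7482. B = V − Δ·S = -84.8197.
(2,2): S=117.8581. Δ = (V_up−V_dn)/(S_up−S_dn) = (60.3428−-3.3006)/(163.8228−100.1794) = 1.0000. V = [p*·60.3428 + (1−p*)·-3.3006]/1.22 = 33.0384. B = V − Δ·S = -84.8197.
(1,0): S=51.8500. Δ = (V_up−V_dn)/(S_up−S_dn) = (-12.7482−-40.7472)/(72.0715−44.0725) = 1.0000. V = [p*·-12.7482 + (1−p*)·-40.7472]/1.22 = -17.6743. B = V − Δ·S = -69.5243.
(1,1): S=84.7900. Δ = (V_up−V_dn)/(S_up−S_dn) = (33.0384−-12.7482)/(117.8581−72.0715) = 1.0000. V = [p*·33.0384 + (1−p*)·-12.7482]/1.22 = 15.2657. B = V − Δ·S = -69.5243.
(0,0): S=61.0000. Δ = (V_up−V_dn)/(S_up−S_dn) = (15.2657−-17.6743)/(84.7900−51.8500) = 1.0000. V = [p*·15.2657 + (1−p*)·-17.6743]/1.22 = 4.0129. B = V − Δ·S = -56.9871.
Each (Δ,B) replicates both successor values, so the strategy is self-financing and V0 is arbitrage-free.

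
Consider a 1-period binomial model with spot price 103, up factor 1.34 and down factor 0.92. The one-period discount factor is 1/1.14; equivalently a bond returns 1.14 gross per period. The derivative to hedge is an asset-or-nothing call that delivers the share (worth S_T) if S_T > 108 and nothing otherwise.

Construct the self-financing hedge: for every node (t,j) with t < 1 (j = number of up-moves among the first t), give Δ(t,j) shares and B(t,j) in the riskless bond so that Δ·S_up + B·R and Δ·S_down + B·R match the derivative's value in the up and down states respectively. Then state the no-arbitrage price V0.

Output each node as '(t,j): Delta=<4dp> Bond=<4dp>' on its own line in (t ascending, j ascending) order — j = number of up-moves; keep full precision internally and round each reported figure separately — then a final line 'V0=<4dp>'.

(0,0): Delta=3.1905 Bond=-265.2013
V0=63.4177

Since d<R<u, set p* = (R−d)/(u−d) = 0.5238; price each node as the discounted p*-expectation of its children.
Terminal payoffs: V(1,0)=0.0000, V(1,1)=138.0200
  t=0,j=0: stock 103.0000 → up 138.0200 (V=138.0200), down 94.7600 (V=0.0000). Price 63.4177; hedge Δ=3.1905, bond B=-265.2013.
Self-financing check: at every node Δ·S+B equals the discounted successor values.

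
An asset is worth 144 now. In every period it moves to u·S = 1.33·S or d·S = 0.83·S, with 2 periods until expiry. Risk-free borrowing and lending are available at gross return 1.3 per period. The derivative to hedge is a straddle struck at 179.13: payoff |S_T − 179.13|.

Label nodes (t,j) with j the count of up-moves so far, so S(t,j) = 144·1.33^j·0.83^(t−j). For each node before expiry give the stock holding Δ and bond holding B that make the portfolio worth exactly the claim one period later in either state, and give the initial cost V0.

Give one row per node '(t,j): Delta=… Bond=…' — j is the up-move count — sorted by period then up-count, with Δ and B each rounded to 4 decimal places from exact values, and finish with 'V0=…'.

No-arbitrage ⇒ martingale measure with p* = (R−d)/(u−d) = 0.9400.
Terminal payoffs: V(2,0)=79.9284, V(2,1)=20.1684, V(2,2)=75.5916
  t=1,j=0: stock 119.5200 → up 158.9616 (V=20.1684), down 99.2016 (V=79.9284). Price 18.2723; hedge Δ=-1.0000, bond B=137.7923.
  t=1,j=1: stock 191.5200 → up 254.7216 (V=75.5916), down 158.9616 (V=20.1684). Price 55.5894; hedge Δ=0.5788, bond B=-55.2570.
  t=0,j=0: stock 144.0000 → up 191.5200 (V=55.5894), down 119.5200 (V=18.2723). Price 41.0387; hedge Δ=0.5183, bond B=-33.5954.
The time-0 hedge costs 41.0387, which is the no-arbitrage price.

(0,0): Delta=0.5183 Bond=-33.5954
(1,0): Delta=-1.0000 Bond=137.7923
(1,1): Delta=0.5788 Bond=-55.2570
V0=41.0387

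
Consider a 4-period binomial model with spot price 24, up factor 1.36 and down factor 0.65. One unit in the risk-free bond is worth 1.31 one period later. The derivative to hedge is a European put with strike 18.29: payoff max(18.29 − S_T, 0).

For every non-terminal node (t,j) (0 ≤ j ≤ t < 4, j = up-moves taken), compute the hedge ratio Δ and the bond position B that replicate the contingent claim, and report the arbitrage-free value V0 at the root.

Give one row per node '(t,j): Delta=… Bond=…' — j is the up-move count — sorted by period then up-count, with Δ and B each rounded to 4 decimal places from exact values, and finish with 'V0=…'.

(0,0): Delta=-0.0034 Bond=0.0861
(1,0): Delta=-0.0655 Bond=1.0807
(1,1): Delta=-0.0012 Bond=0.0394
(2,0): Delta=-0.9542 Bond=10.4273
(2,1): Delta=-0.0333 Bond=0.7331
(2,2): Delta=0.0000 Bond=0.0000
(3,0): Delta=-1.0000 Bond=13.9618
(3,1): Delta=-0.9525 Bond=13.6369
(3,2): Delta=0.0000 Bond=0.0000
(3,3): Delta=0.0000 Bond=0.0000
V0=0.0042

Risk-neutral probability p* = (R−d)/(u−d) = (1.31−0.65)/(1.36−0.65) = 0.9296.
At expiry t=4: V(4,0)=14.0058, V(4,1)=9.3262, V(4,2)=0.0000, V(4,3)=0.0000, V(4,4)=0.0000
(3,0): S=6.5910. Δ = (V_up−V_dn)/(S_up−S_dn) = (9.3262−14.0058)/(8.9638−4.2842) = -1.0000. V = [p*·9.3262 + (1−p*)·14.0058]/1.31 = 7.3708. B = V − Δ·S = 13.9618.
(3,1): S=13.7904. Δ = (V_up−V_dn)/(S_up−S_dn) = (0.0000−9.3262)/(18.7549−8.9638) = -0.9525. V = [p*·0.0000 + (1−p*)·9.3262]/1.31 = 0.5014. B = V − Δ·S = 13.6369.
(3,2): S=28.8538. Δ = (V_up−V_dn)/(S_up−S_dn) = (0.0000−0.0000)/(39.2411−18.7549) = 0.0000. V = [p*·0.0000 + (1−p*)·0.0000]/1.31 = 0.0000. B = V − Δ·S = 0.0000.
(3,3): S=60.3709. Δ = (V_up−V_dn)/(S_up−S_dn) = (0.0000−0.0000)/(82.1045−39.2411) = 0.0000. V = [p*·0.0000 + (1−p*)·0.0000]/1.31 = 0.0000. B = V − Δ·S = 0.0000.
(2,0): S=10.1400. Δ = (V_up−V_dn)/(S_up−S_dn) = (0.5014−7.3708)/(13.7904−6.5910) = -0.9542. V = [p*·0.5014 + (1−p*)·7.3708]/1.31 = 0.7520. B = V − Δ·S = 10.4273.
(2,1): S=21.2160. Δ = (V_up−V_dn)/(S_up−S_dn) = (0.0000−0.5014)/(28.8538−13.7904) = -0.0333. V = [p*·0.0000 + (1−p*)·0.5014]/1.31 = 0.0270. B = V − Δ·S = 0.7331.
(2,2): S=44.3904. Δ = (V_up−V_dn)/(S_up−S_dn) = (0.0000−0.0000)/(60.3709−28.8538) = 0.0000. V = [p*·0.0000 + (1−p*)·0.0000]/1.31 = 0.0000. B = V − Δ·S = 0.0000.
(1,0): S=15.6000. Δ = (V_up−V_dn)/(S_up−S_dn) = (0.0270−0.7520)/(21.2160−10.1400) = -0.0655. V = [p*·0.0270 + (1−p*)·0.7520]/1.31 = 0.0596. B = V − Δ·S = 1.0807.
(1,1): S=32.6400. Δ = (V_up−V_dn)/(S_up−S_dn) = (0.0000−0.0270)/(44.3904−21.2160) = -0.0012. V = [p*·0.0000 + (1−p*)·0.0270]/1.31 = 0.0014. B = V − Δ·S = 0.0394.
(0,0): S=24.0000. Δ = (V_up−V_dn)/(S_up−S_dn) = (0.0014−0.0596)/(32.6400−15.6000) = -0.0034. V = [p*·0.0014 + (1−p*)·0.0596]/1.31 = 0.0042. B = V − Δ·S = 0.0861.
The time-0 hedge costs 0.0042, which is the no-arbitrage price.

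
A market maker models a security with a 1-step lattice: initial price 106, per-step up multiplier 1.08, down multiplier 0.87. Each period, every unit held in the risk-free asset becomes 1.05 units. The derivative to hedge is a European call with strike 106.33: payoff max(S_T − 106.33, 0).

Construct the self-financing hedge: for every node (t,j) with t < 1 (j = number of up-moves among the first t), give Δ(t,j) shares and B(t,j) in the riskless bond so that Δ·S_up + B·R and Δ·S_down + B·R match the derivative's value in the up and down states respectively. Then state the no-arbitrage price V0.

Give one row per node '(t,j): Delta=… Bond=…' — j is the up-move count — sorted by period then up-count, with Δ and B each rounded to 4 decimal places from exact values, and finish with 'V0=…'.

Since d<R<u, set p* = (R−d)/(u−d) = 0.8571; price each node as the discounted p*-expectation of its children.
Payoff layer (t=1): V(1,0)=0.0000, V(1,1)=8.1500
  t=0,j=0: stock 106.0000 → up 114.4800 (V=8.1500), down 92.2200 (V=0.0000). Price 6.6531; hedge Δ=0.3661, bond B=-32.1565.
Root portfolio cost Δ·106+B reproduces V0=6.6531.

(0,0): Delta=0.3661 Bond=-32.1565
V0=6.6531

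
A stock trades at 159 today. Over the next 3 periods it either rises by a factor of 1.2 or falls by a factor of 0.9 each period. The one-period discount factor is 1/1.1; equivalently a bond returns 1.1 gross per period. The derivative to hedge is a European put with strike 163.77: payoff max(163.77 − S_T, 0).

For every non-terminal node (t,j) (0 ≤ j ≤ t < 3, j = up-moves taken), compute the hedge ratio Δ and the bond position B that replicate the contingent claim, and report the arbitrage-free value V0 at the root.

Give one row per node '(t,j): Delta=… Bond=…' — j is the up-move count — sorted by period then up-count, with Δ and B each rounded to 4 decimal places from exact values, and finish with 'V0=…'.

No-arbitrage ⇒ martingale measure with p* = (R−d)/(u−d) = 0.6667.
Terminal payoffs: V(3,0)=47.8590, V(3,1)=9.2220, V(3,2)=0.0000, V(3,3)=0.0000
(2,0): S=128.7900. Δ = (V_up−V_dn)/(S_up−S_dn) = (9.2220−47.8590)/(154.5480−115.9110) = -1.0000. V = [p*·9.2220 + (1−p*)·47.8590]/1.1 = 20.0918. B = V − Δ·S = 148.8818.
(2,1): S=171.7200. Δ = (V_up−V_dn)/(S_up−S_dn) = (0.0000−9.2220)/(206.0640−154.5480) = -0.1790. V = [p*·0.0000 + (1−p*)·9.2220]/1.1 = 2.7945. B = V − Δ·S = 33.5345.
(2,2): S=228.9600. Δ = (V_up−V_dn)/(S_up−S_dn) = (0.0000−0.0000)/(274.7520−206.0640) = 0.0000. V = [p*·0.0000 + (1−p*)·0.0000]/1.1 = 0.0000. B = V − Δ·S = 0.0000.
(1,0): S=143.1000. Δ = (V_up−V_dn)/(S_up−S_dn) = (2.7945−20.0918)/(171.7200−128.7900) = -0.4029. V = [p*·2.7945 + (1−p*)·20.0918]/1.1 = 7.7821. B = V − Δ·S = 65.4397.
(1,1): S=190.8000. Δ = (V_up−V_dn)/(S_up−S_dn) = (0.0000−2.7945)/(228.9600−171.7200) = -0.0488. V = [p*·0.0000 + (1−p*)·2.7945]/1.1 = 0.8468. B = V − Δ·S = 10.1620.
(0,0): S=159.0000. Δ = (V_up−V_dn)/(S_up−S_dn) = (0.8468−7.7821)/(190.8000−143.1000) = -0.1454. V = [p*·0.8468 + (1−p*)·7.7821]/1.1 = 2.8714. B = V − Δ·S = 25.9890.
Check: Δ(0,0)·S0 + B(0,0) = 2.8714 = V0.

(0,0): Delta=-0.1454 Bond=25.9890
(1,0): Delta=-0.4029 Bond=65.4397
(1,1): Delta=-0.0488 Bond=10.1620
(2,0): Delta=-1.0000 Bond=148.8818
(2,1): Delta=-0.1790 Bond=33.5345
(2,2): Delta=0.0000 Bond=0.0000
V0=2.8714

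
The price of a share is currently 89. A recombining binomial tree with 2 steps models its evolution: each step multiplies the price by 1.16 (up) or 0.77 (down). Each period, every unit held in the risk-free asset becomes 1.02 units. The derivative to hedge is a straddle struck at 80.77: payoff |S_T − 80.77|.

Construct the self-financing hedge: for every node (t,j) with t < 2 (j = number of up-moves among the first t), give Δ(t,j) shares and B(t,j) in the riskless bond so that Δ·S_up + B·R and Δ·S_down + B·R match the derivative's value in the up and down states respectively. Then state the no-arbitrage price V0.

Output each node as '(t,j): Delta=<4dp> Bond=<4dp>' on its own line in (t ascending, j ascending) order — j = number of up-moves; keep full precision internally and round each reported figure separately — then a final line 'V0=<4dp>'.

(0,0): Delta=0.4118 Bond=-17.2228
(1,0): Delta=-1.0000 Bond=79.1863
(1,1): Delta=0.9367 Bond=-71.7492
V0=19.4311

Since d<R<u, set p* = (R−d)/(u−d) = 0.6410; price each node as the discounted p*-expectation of its children.
Payoff layer (t=2): V(2,0)=28.0019, V(2,1)=1.2752, V(2,2)=38.9884
  t=1,j=0: stock 68.5300 → up 79.4948 (V=1.2752), down 52.7681 (V=28.0019). Price 10.6563; hedge Δ=-1.0000, bond B=79.1863.
  t=1,j=1: stock 103.2400 → up 119.7584 (V=38.9884), down 79.4948 (V=1.2752). Price 24.9513; hedge Δ=0.9367, bond B=-71.7492.
  t=0,j=0: stock 89.0000 → up 103.2400 (V=24.9513), down 68.5300 (V=10.6563). Price 19.4311; hedge Δ=0.4118, bond B=-17.2228.
Self-financing check: at every node Δ·S+B equals the discounted successor values.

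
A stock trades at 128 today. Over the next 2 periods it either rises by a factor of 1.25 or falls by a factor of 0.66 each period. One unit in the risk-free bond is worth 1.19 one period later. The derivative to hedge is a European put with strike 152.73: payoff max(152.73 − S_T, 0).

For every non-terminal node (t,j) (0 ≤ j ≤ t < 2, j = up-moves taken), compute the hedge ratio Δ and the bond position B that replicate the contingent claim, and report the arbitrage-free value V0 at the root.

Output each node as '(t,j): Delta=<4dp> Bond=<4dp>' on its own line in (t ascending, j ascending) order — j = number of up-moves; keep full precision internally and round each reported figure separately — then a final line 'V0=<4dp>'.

Under the risk-neutral measure, an up-move has probability p* = (R−d)/(u−d) = 0.8983 and values discount at R = 1.19.
Payoff layer (t=2): V(2,0)=96.9732, V(2,1)=47.1300, V(2,2)=0.0000
  t=1,j=0: stock 84.4800 → up 105.6000 (V=47.1300), down 55.7568 (V=96.9732). Price 43.8645; hedge Δ=-1.0000, bond B=128.3445.
  t=1,j=1: stock 160.0000 → up 200.0000 (V=0.0000), down 105.6000 (V=47.1300). Price 4.0276; hedge Δ=-0.4993, bond B=83.9090.
  t=0,j=0: stock 128.0000 → up 160.0000 (V=4.0276), down 84.4800 (V=43.8645). Price 6.7889; hedge Δ=-0.5275, bond B=74.3091.
Check: Δ(0,0)·S0 + B(0,0) = 6.7889 = V0.

(0,0): Delta=-0.5275 Bond=74.3091
(1,0): Delta=-1.0000 Bond=128.3445
(1,1): Delta=-0.4993 Bond=83.9090
V0=6.7889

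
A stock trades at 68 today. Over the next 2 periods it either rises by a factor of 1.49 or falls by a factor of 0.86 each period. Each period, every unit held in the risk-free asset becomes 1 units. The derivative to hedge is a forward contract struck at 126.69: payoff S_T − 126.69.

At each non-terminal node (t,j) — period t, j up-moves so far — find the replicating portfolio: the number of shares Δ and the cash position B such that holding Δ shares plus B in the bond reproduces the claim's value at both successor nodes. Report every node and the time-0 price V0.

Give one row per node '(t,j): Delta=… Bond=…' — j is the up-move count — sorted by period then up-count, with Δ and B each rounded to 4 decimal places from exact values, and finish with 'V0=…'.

No-arbitrage ⇒ martingale measure with p* = (R−d)/(u−d) = 0.2222.
Terminal payoffs: V(2,0)=-76.3972, V(2,1)=-39.5548, V(2,2)=24.2768
Node (1,0) S=58.4800: V=(p*·-39.5548+(1−p*)·-76.3972)/1=-68.2100; Δ=(-39.5548−-76.3972)/(87.1352−50.2928)=1.0000; B=V−Δ·S=-126.6900
Node (1,1) S=101.3200: V=(p*·24.2768+(1−p*)·-39.5548)/1=-25.3700; Δ=(24.2768−-39.5548)/(150.9668−87.1352)=1.0000; B=V−Δ·S=-126.6900
Node (0,0) S=68.0000: V=(p*·-25.3700+(1−p*)·-68.2100)/1=-58.6900; Δ=(-25.3700−-68.2100)/(101.3200−58.4800)=1.0000; B=V−Δ·S=-126.6900
The time-0 hedge costs -58.6900, which is the no-arbitrage price.

(0,0): Delta=1.0000 Bond=-126.6900
(1,0): Delta=1.0000 Bond=-126.6900
(1,1): Delta=1.0000 Bond=-126.6900
V0=-58.6900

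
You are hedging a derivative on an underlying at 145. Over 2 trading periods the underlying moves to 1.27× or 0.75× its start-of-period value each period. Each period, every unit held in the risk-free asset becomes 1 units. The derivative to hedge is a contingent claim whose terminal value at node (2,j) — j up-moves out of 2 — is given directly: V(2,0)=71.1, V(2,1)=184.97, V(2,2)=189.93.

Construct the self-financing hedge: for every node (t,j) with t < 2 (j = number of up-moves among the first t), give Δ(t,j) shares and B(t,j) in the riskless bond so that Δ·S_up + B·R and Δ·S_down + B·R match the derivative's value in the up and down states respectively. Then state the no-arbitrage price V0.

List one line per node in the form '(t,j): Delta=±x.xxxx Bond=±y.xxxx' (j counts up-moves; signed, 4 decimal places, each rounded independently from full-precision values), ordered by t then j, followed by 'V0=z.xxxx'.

(0,0): Delta=0.8158 Bond=37.1297
(1,0): Delta=2.0136 Bond=-93.1356
(1,1): Delta=0.0518 Bond=177.8162
V0=155.4170

Under the risk-neutral measure, an up-move has probability p* = (R−d)/(u−d) = 0.4808 and values discount at R = 1.
Terminal payoffs: V(2,0)=71.1000, V(2,1)=184.9700, V(2,2)=189.9300
(1,0): S=108.7500. Δ = (V_up−V_dn)/(S_up−S_dn) = (184.9700−71.1000)/(138.1125−81.5625) = 2.0136. V = [p*·184.9700 + (1−p*)·71.1000]/1 = 125.8452. B = V − Δ·S = -93.1356.
(1,1): S=184.1500. Δ = (V_up−V_dn)/(S_up−S_dn) = (189.9300−184.9700)/(233.8705−138.1125) = 0.0518. V = [p*·189.9300 + (1−p*)·184.9700]/1 = 187.3546. B = V − Δ·S = 177.8162.
(0,0): S=145.0000. Δ = (V_up−V_dn)/(S_up−S_dn) = (187.3546−125.8452)/(184.1500−108.7500) = 0.8158. V = [p*·187.3546 + (1−p*)·125.8452]/1 = 155.4170. B = V − Δ·S = 37.1297.
Each (Δ,B) replicates both successor values, so the strategy is self-financing and V0 is arbitrage-free.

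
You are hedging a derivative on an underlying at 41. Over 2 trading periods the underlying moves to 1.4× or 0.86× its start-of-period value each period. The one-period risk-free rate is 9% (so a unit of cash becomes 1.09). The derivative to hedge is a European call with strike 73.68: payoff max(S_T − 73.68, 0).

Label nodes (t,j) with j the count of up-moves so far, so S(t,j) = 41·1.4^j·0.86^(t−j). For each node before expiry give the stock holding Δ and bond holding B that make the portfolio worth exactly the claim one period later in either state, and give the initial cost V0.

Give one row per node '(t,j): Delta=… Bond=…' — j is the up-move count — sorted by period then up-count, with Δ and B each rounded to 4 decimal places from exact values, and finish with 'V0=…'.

The replicating-portfolio and risk-neutral prices coincide; use p* = (1.09−0.86)/(1.4−0.86) = 0.4259 for the latter.
Terminal payoffs: V(2,0)=0.0000, V(2,1)=0.0000, V(2,2)=6.6800
(1,0): S=35.2600. Δ = (V_up−V_dn)/(S_up−S_dn) = (0.0000−0.0000)/(49.3640−30.3236) = 0.0000. V = [p*·0.0000 + (1−p*)·0.0000]/1.09 = 0.0000. B = V − Δ·S = 0.0000.
(1,1): S=57.4000. Δ = (V_up−V_dn)/(S_up−S_dn) = (6.6800−0.0000)/(80.3600−49.3640) = 0.2155. V = [p*·6.6800 + (1−p*)·0.0000]/1.09 = 2.6103. B = V − Δ·S = -9.7601.
(0,0): S=41.0000. Δ = (V_up−V_dn)/(S_up−S_dn) = (2.6103−0.0000)/(57.4000−35.2600) = 0.1179. V = [p*·2.6103 + (1−p*)·0.0000]/1.09 = 1.0200. B = V − Δ·S = -3.8138.
Root portfolio cost Δ·41+B reproduces V0=1.0200.

(0,0): Delta=0.1179 Bond=-3.8138
(1,0): Delta=0.0000 Bond=0.0000
(1,1): Delta=0.2155 Bond=-9.7601
V0=1.0200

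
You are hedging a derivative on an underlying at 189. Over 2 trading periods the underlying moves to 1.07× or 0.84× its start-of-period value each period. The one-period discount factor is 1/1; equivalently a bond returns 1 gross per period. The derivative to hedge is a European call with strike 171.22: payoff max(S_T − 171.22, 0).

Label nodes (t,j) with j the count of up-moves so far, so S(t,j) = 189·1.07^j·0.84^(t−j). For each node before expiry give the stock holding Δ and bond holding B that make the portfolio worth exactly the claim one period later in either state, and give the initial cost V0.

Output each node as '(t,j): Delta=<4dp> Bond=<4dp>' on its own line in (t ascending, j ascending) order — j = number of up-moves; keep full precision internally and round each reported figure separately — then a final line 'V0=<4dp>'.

The replicating-portfolio and risk-neutral prices coincide; use p* = (1−0.84)/(1.07−0.84) = 0.6957 for the latter.
Terminal values V(2,·): V(2,0)=0.0000, V(2,1)=0.0000, V(2,2)=45.1661
(1,0): S=158.7600. Δ = (V_up−V_dn)/(S_up−S_dn) = (0.0000−0.0000)/(169.8732−133.3584) = 0.0000. V = [p*·0.0000 + (1−p*)·0.0000]/1 = 0.0000. B = V − Δ·S = 0.0000.
(1,1): S=202.2300. Δ = (V_up−V_dn)/(S_up−S_dn) = (45.1661−0.0000)/(216.3861−169.8732) = 0.9710. V = [p*·45.1661 + (1−p*)·0.0000]/1 = 31.4199. B = V − Δ·S = -164.9545.
(0,0): S=189.0000. Δ = (V_up−V_dn)/(S_up−S_dn) = (31.4199−0.0000)/(202.2300−158.7600) = 0.7228. V = [p*·31.4199 + (1−p*)·0.0000]/1 = 21.8573. B = V − Δ·S = -114.7509.
Self-financing check: at every node Δ·S+B equals the discounted successor values.

(0,0): Delta=0.7228 Bond=-114.7509
(1,0): Delta=0.0000 Bond=0.0000
(1,1): Delta=0.9710 Bond=-164.9545
V0=21.8573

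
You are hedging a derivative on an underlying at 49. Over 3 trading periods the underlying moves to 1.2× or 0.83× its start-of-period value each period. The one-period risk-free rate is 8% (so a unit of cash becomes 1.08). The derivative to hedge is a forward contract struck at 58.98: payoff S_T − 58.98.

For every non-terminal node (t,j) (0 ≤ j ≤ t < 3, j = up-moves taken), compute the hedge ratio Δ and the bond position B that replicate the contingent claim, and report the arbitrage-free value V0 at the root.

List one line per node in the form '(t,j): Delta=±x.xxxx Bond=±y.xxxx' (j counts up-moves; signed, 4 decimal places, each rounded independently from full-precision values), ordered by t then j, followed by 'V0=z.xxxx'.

The replicating-portfolio and risk-neutral prices coincide; use p* = (1.08−0.83)/(1.2−0.83) = 0.6757 for the latter.
Terminal values V(3,·): V(3,0)=-30.9624, V(3,1)=-18.4727, V(3,2)=-0.4152, V(3,3)=25.6920
  t=2,j=0: stock 33.7561 → up 40.5073 (V=-18.4727), down 28.0176 (V=-30.9624). Price -20.8550; hedge Δ=1.0000, bond B=-54.6111.
  t=2,j=1: stock 48.8040 → up 58.5648 (V=-0.4152), down 40.5073 (V=-18.4727). Price -5.8071; hedge Δ=1.0000, bond B=-54.6111.
  t=2,j=2: stock 70.5600 → up 84.6720 (V=25.6920), down 58.5648 (V=-0.4152). Price 15.9489; hedge Δ=1.0000, bond B=-54.6111.
  t=1,j=0: stock 40.6700 → up 48.8040 (V=-5.8071), down 33.7561 (V=-20.8550). Price -9.8958; hedge Δ=1.0000, bond B=-50.5658.
  t=1,j=1: stock 58.8000 → up 70.5600 (V=15.9489), down 48.8040 (V=-5.8071). Price 8.2342; hedge Δ=1.0000, bond B=-50.5658.
  t=0,j=0: stock 49.0000 → up 58.8000 (V=8.2342), down 40.6700 (V=-9.8958). Price 2.1798; hedge Δ=1.0000, bond B=-46.8202.
Self-financing check: at every node Δ·S+B equals the discounted successor values.

(0,0): Delta=1.0000 Bond=-46.8202
(1,0): Delta=1.0000 Bond=-50.5658
(1,1): Delta=1.0000 Bond=-50.5658
(2,0): Delta=1.0000 Bond=-54.6111
(2,1): Delta=1.0000 Bond=-54.6111
(2,2): Delta=1.0000 Bond=-54.6111
V0=2.1798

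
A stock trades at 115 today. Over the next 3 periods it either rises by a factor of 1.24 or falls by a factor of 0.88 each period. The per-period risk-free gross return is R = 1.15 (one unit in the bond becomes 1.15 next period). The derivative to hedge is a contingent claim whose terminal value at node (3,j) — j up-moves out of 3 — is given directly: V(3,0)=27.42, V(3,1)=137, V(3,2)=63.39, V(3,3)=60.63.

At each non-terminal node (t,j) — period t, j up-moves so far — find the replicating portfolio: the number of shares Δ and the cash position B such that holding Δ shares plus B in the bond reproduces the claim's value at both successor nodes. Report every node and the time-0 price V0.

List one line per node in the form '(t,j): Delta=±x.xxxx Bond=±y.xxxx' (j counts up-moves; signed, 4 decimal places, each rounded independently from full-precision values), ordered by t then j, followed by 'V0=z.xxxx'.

(0,0): Delta=-0.4074 Bond=94.2057
(1,0): Delta=-0.6638 Bond=134.2844
(1,1): Delta=-0.3468 Bond=99.6873
(2,0): Delta=3.4179 Bond=-209.0802
(2,1): Delta=-1.6294 Bond=275.5961
(2,2): Delta=-0.0434 Bond=60.9884
V0=47.3510

Risk-neutral probability p* = (R−d)/(u−d) = (1.15−0.88)/(1.24−0.88) = 0.7500.
Terminal payoffs: V(3,0)=27.4200, V(3,1)=137.0000, V(3,2)=63.3900, V(3,3)=60.6300
Node (2,0) S=89.0560: V=(p*·137.0000+(1−p*)·27.4200)/1.15=95.3087; Δ=(137.0000−27.4200)/(110.4294−78.3693)=3.4179; B=V−Δ·S=-209.0802
Node (2,1) S=125.4880: V=(p*·63.3900+(1−p*)·137.0000)/1.15=71.1239; Δ=(63.3900−137.0000)/(155.6051−110.4294)=-1.6294; B=V−Δ·S=275.5961
Node (2,2) S=176.8240: V=(p*·60.6300+(1−p*)·63.3900)/1.15=53.3217; Δ=(60.6300−63.3900)/(219.2618−155.6051)=-0.0434; B=V−Δ·S=60.9884
Node (1,0) S=101.2000: V=(p*·71.1239+(1−p*)·95.3087)/1.15=67.1044; Δ=(71.1239−95.3087)/(125.4880−89.0560)=-0.6638; B=V−Δ·S=134.2844
Node (1,1) S=142.6000: V=(p*·53.3217+(1−p*)·71.1239)/1.15=50.2368; Δ=(53.3217−71.1239)/(176.8240−125.4880)=-0.3468; B=V−Δ·S=99.6873
Node (0,0) S=115.0000: V=(p*·50.2368+(1−p*)·67.1044)/1.15=47.3510; Δ=(50.2368−67.1044)/(142.6000−101.2000)=-0.4074; B=V−Δ·S=94.2057
Self-financing check: at every node Δ·S+B equals the discounted successor values.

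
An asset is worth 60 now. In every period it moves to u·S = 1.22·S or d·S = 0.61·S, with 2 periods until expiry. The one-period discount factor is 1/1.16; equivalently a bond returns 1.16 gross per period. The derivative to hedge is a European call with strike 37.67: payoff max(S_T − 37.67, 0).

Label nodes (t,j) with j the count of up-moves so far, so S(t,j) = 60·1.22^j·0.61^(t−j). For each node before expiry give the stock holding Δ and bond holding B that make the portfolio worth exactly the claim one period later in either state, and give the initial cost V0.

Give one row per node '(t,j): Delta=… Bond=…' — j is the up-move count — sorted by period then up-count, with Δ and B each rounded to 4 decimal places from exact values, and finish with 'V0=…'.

(0,0): Delta=0.9645 Bond=-25.7517
(1,0): Delta=0.3127 Bond=-6.0190
(1,1): Delta=1.0000 Bond=-32.4741
V0=32.1154

Risk-neutral probability p* = (R−d)/(u−d) = (1.16−0.61)/(1.22−0.61) = 0.9016.
Payoff layer (t=2): V(2,0)=0.0000, V(2,1)=6.9820, V(2,2)=51.6340
  t=1,j=0: stock 36.6000 → up 44.6520 (V=6.9820), down 22.3260 (V=0.0000). Price 5.4269; hedge Δ=0.3127, bond B=-6.0190.
  t=1,j=1: stock 73.2000 → up 89.3040 (V=51.6340), down 44.6520 (V=6.9820). Price 40.7259; hedge Δ=1.0000, bond B=-32.4741.
  t=0,j=0: stock 60.0000 → up 73.2000 (V=40.7259), down 36.6000 (V=5.4269). Price 32.1154; hedge Δ=0.9645, bond B=-25.7517.
The time-0 hedge costs 32.1154, which is the no-arbitrage price.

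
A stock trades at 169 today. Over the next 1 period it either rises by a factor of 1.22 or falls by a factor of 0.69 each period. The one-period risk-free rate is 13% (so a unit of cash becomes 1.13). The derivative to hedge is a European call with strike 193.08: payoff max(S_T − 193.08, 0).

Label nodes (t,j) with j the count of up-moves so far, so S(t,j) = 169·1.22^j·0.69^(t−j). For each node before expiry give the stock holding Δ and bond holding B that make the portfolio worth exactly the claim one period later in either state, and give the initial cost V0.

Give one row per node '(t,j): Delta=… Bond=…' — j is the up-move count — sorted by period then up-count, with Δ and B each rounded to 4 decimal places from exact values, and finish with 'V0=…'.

No-arbitrage ⇒ martingale measure with p* = (R−d)/(u−d) = 0.8302.
At expiry t=1: V(1,0)=0.0000, V(1,1)=13.1000
Node (0,0) S=169.0000: V=(p*·13.1000+(1−p*)·0.0000)/1.13=9.6243; Δ=(13.1000−0.0000)/(206.1800−116.6100)=0.1463; B=V−Δ·S=-15.0927
Root portfolio cost Δ·169+B reproduces V0=9.6243.

(0,0): Delta=0.1463 Bond=-15.0927
V0=9.6243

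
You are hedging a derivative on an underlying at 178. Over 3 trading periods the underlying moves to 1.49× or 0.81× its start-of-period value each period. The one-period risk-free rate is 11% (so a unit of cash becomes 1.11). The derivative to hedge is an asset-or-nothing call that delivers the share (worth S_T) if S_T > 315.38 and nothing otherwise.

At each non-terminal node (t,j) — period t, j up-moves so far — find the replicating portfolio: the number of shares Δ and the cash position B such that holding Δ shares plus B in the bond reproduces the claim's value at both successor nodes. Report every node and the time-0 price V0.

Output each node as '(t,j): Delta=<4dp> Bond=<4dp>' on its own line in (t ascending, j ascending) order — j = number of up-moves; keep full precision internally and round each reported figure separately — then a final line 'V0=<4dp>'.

(0,0): Delta=1.4090 Bond=-137.4680
(1,0): Delta=1.2976 Bond=-136.5275
(1,1): Delta=1.4858 Bond=-172.9348
(2,0): Delta=0.0000 Bond=0.0000
(2,1): Delta=2.1912 Bond=-343.5031
(2,2): Delta=1.0000 Bond=0.0000
V0=113.3409

Risk-neutral probability p* = (R−d)/(u−d) = (1.11−0.81)/(1.49−0.81) = 0.4412.
Terminal payoffs: V(3,0)=0.0000, V(3,1)=0.0000, V(3,2)=320.0940, V(3,3)=588.8149
(2,0): S=116.7858. Δ = (V_up−V_dn)/(S_up−S_dn) = (0.0000−0.0000)/(174.0108−94.5965) = 0.0000. V = [p*·0.0000 + (1−p*)·0.0000]/1.11 = 0.0000. B = V − Δ·S = 0.0000.
(2,1): S=214.8282. Δ = (V_up−V_dn)/(S_up−S_dn) = (320.0940−0.0000)/(320.0940−174.0108) = 2.1912. V = [p*·320.0940 + (1−p*)·0.0000]/1.11 = 127.2234. B = V − Δ·S = -343.5031.
(2,2): S=395.1778. Δ = (V_up−V_dn)/(S_up−S_dn) = (588.8149−320.0940)/(588.8149−320.0940) = 1.0000. V = [p*·588.8149 + (1−p*)·320.0940]/1.11 = 395.1778. B = V − Δ·S = 0.0000.
(1,0): S=144.1800. Δ = (V_up−V_dn)/(S_up−S_dn) = (127.2234−0.0000)/(214.8282−116.7858) = 1.2976. V = [p*·127.2234 + (1−p*)·0.0000]/1.11 = 50.5657. B = V − Δ·S = -136.5275.
(1,1): S=265.2200. Δ = (V_up−V_dn)/(S_up−S_dn) = (395.1778−127.2234)/(395.1778−214.8282) = 1.4858. V = [p*·395.1778 + (1−p*)·127.2234]/1.11 = 221.1158. B = V − Δ·S = -172.9348.
(0,0): S=178.0000. Δ = (V_up−V_dn)/(S_up−S_dn) = (221.1158−50.5657)/(265.2200−144.1800) = 1.4090. V = [p*·221.1158 + (1−p*)·50.5657]/1.11 = 113.3409. B = V − Δ·S = -137.4680.
Check: Δ(0,0)·S0 + B(0,0) = 113.3409 = V0.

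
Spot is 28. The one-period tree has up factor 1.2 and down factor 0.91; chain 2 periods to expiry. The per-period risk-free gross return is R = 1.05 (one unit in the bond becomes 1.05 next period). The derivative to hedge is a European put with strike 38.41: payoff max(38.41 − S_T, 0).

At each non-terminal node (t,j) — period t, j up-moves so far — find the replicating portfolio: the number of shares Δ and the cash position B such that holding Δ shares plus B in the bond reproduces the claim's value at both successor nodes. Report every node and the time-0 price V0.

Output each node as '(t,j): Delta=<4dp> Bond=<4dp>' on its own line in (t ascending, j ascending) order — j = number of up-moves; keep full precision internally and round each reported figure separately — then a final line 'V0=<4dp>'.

Risk-neutral probability p* = (R−d)/(u−d) = (1.05−0.91)/(1.2−0.91) = 0.4828.
Payoff layer (t=2): V(2,0)=15.2232, V(2,1)=7.8340, V(2,2)=0.0000
  t=1,j=0: stock 25.4800 → up 30.5760 (V=7.8340), down 23.1868 (V=15.2232). Price 11.1010; hedge Δ=-1.0000, bond B=36.5810.
  t=1,j=1: stock 33.6000 → up 40.3200 (V=0.0000), down 30.5760 (V=7.8340). Price 3.8591; hedge Δ=-0.8040, bond B=30.8729.
  t=0,j=0: stock 28.0000 → up 33.6000 (V=3.8591), down 25.4800 (V=11.1010). Price 7.2428; hedge Δ=-0.8919, bond B=32.2146.
Check: Δ(0,0)·S0 + B(0,0) = 7.2428 = V0.

(0,0): Delta=-0.8919 Bond=32.2146
(1,0): Delta=-1.0000 Bond=36.5810
(1,1): Delta=-0.8040 Bond=30.8729
V0=7.2428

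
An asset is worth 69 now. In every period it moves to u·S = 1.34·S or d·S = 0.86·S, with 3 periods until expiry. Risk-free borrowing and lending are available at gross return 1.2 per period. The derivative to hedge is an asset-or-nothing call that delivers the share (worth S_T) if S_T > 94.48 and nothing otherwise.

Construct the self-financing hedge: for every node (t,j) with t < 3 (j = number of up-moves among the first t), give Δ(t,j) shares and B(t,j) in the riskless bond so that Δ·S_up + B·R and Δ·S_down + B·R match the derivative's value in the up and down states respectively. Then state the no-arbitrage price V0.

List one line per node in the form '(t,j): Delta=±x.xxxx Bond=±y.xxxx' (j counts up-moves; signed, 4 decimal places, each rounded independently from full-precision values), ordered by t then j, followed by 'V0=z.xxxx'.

(0,0): Delta=1.5488 Bond=-45.6484
(1,0): Delta=2.2081 Bond=-93.9052
(1,1): Delta=1.3745 Bond=-38.6668
(2,0): Delta=0.0000 Bond=0.0000
(2,1): Delta=2.7917 Bond=-159.0864
(2,2): Delta=1.0000 Bond=0.0000
V0=61.2160

Since d<R<u, set p* = (R−d)/(u−d) = 0.7083; price each node as the discounted p*-expectation of its children.
At expiry t=3: V(3,0)=0.0000, V(3,1)=0.0000, V(3,2)=106.5509, V(3,3)=166.0212
  t=2,j=0: stock 51.0324 → up 68.3834 (V=0.0000), down 43.8879 (V=0.0000). Price 0.0000; hedge Δ=0.0000, bond B=0.0000.
  t=2,j=1: stock 79.5156 → up 106.5509 (V=106.5509), down 68.3834 (V=0.0000). Price 62.8946; hedge Δ=2.7917, bond B=-159.0864.
  t=2,j=2: stock 123.8964 → up 166.0212 (V=166.0212), down 106.5509 (V=106.5509). Price 123.8964; hedge Δ=1.0000, bond B=0.0000.
  t=1,j=0: stock 59.3400 → up 79.5156 (V=62.8946), down 51.0324 (V=0.0000). Price 37.1253; hedge Δ=2.2081, bond B=-93.9052.
  t=1,j=1: stock 92.4600 → up 123.8964 (V=123.8964), down 79.5156 (V=62.8946). Price 88.4202; hedge Δ=1.3745, bond B=-38.6668.
  t=0,j=0: stock 69.0000 → up 92.4600 (V=88.4202), down 59.3400 (V=37.1253). Price 61.2160; hedge Δ=1.5488, bond B=-45.6484.
Root portfolio cost Δ·69+B reproduces V0=61.2160.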